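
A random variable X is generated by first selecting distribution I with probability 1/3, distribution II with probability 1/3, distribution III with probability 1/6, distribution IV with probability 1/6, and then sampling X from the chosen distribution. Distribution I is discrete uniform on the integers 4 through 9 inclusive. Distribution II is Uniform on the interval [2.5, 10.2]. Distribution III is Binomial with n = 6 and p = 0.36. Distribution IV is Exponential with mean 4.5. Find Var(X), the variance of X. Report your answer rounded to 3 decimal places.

Per component, I: μ=6.5, E[X²]=45.1667; II: μ=6.35, E[X²]=45.2633; III: μ=2.16, E[X²]=6.048; IV: μ=4.5, E[X²]=40.5.
E[X] = 0.333333·6.5 + 0.333333·6.35 + 0.166667·2.16 + 0.166667·4.5 = 5.39333.
E[X²] = 0.333333·45.1667 + 0.333333·45.2633 + 0.166667·6.048 + 0.166667·40.5 = 37.9013.
Var(X) = E[X²] − (E[X])² = 37.9013 − 29.088 = 8.81329.

8.813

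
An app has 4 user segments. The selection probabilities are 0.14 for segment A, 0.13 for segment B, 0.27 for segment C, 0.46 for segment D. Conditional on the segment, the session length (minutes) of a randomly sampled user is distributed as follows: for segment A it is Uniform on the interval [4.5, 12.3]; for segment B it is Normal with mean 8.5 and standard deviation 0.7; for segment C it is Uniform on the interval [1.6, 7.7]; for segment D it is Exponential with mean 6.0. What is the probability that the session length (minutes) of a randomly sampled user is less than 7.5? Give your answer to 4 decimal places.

0.6532

Conditional on each segment, P(X < 7.5): A: 0.384615; B: 0.0765637; C: 0.967213; D: 0.713495.
By total probability, P(X < 7.5) = 0.14·0.384615 + 0.13·0.0765637 + 0.27·0.967213 + 0.46·0.713495 = 0.653155.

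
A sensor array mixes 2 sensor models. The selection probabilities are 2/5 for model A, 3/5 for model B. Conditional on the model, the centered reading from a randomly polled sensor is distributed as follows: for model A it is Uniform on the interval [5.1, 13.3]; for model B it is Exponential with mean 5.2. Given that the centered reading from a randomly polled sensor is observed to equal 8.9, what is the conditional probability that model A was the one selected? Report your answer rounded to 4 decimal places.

Likelihoods f(8.9 | ·): A: 0.121951; B: 0.0347284.
Posterior ∝ prior × likelihood. Numerator for A: 0.4·0.121951 = 0.0487805.
Normalizing constant: 0.4·0.121951 + 0.6·0.0347284 = 0.0696175.
P(A | observation) = 0.0487805 / 0.0696175 = 0.700693.

0.7007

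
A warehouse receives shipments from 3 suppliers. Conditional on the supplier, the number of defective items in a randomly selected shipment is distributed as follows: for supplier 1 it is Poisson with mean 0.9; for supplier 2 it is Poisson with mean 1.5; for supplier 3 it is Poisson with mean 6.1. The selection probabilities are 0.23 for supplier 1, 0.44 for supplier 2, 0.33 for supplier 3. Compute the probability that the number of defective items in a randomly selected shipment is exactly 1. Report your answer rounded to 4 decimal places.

Conditional on each supplier, P(X = 1): 1: 0.365913; 2: 0.334695; 3: 0.0136815.
By total probability, P(X = 1) = 0.23·0.365913 + 0.44·0.334695 + 0.33·0.0136815 = 0.235941.

0.2359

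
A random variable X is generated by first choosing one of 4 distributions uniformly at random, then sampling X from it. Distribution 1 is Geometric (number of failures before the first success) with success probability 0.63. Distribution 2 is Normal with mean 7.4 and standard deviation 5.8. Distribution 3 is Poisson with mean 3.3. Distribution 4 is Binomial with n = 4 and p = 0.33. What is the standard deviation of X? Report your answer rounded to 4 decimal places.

Per component, 1: μ=0.587302, E[X²]=1.27715; 2: μ=7.4, E[X²]=88.4; 3: μ=3.3, E[X²]=14.19; 4: μ=1.32, E[X²]=2.6268.
E[X] = 0.25·0.587302 + 0.25·7.4 + 0.25·3.3 + 0.25·1.32 = 3.15183.
E[X²] = 0.25·1.27715 + 0.25·88.4 + 0.25·14.19 + 0.25·2.6268 = 26.6235.
Var(X) = E[X²] − (E[X])² = 26.6235 − 9.934 = 16.6895.
SD(X) = √16.6895 = 4.08528.

4.0853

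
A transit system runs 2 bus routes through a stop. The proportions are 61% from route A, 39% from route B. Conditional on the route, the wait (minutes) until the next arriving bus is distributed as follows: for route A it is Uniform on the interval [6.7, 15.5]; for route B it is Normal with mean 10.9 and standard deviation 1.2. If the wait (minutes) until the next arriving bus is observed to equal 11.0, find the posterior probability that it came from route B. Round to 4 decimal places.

0.6508

Likelihoods f(11.0 | ·): A: 0.113636; B: 0.3313.
Posterior ∝ prior × likelihood. Numerator for B: 0.39·0.3313 = 0.129207.
Normalizing constant: 0.61·0.113636 + 0.39·0.3313 = 0.198525.
P(B | observation) = 0.129207 / 0.198525 = 0.650834.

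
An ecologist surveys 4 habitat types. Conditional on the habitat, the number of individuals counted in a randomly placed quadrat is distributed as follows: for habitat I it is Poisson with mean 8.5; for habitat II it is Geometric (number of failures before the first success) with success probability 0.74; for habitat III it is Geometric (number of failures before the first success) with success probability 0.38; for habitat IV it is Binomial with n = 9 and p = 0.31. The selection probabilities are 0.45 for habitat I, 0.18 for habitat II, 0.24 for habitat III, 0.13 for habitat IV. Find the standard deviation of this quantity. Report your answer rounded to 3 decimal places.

Per component, I: μ=8.5, E[X²]=80.75; II: μ=0.351351, E[X²]=0.598247; III: μ=1.63158, E[X²]=6.95568; IV: μ=2.79, E[X²]=9.7092.
E[X] = 0.45·8.5 + 0.18·0.351351 + 0.24·1.63158 + 0.13·2.79 = 4.64252.
E[X²] = 0.45·80.75 + 0.18·0.598247 + 0.24·6.95568 + 0.13·9.7092 = 39.3767.
Var(X) = E[X²] − (E[X])² = 39.3767 − 21.553 = 17.8237.
SD(X) = √17.8237 = 4.22182.

4.222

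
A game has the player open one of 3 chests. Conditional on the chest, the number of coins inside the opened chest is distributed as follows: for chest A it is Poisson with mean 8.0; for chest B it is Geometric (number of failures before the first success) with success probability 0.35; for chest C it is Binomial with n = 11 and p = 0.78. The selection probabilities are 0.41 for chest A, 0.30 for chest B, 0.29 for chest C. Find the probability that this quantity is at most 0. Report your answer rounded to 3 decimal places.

0.105

Conditional on each chest, P(X ≤ 0): A: 0.000335463; B: 0.35; C: 5.84318e-08.
By total probability, P(X ≤ 0) = 0.41·0.000335463 + 0.3·0.35 + 0.29·5.84318e-08 = 0.105138.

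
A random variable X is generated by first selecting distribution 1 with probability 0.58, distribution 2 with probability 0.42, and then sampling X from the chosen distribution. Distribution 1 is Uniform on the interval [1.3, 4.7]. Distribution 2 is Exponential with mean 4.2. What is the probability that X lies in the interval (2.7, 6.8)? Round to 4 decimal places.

0.4788

Conditional on each component, P(2.7 < X < 6.8): 1: 0.588235; 2: 0.327701.
By total probability, P(2.7 < X < 6.8) = 0.58·0.588235 + 0.42·0.327701 = 0.478811.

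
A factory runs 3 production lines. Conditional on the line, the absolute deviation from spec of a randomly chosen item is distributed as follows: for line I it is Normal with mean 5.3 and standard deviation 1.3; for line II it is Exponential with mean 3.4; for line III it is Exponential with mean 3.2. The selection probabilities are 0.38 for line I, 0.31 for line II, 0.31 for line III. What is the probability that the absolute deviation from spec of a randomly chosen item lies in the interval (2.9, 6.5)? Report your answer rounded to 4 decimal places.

Conditional on each line, P(2.9 < X < 6.5): I: 0.789582; II: 0.27834; III: 0.272865.
By total probability, P(2.9 < X < 6.5) = 0.38·0.789582 + 0.31·0.27834 + 0.31·0.272865 = 0.470915.

0.4709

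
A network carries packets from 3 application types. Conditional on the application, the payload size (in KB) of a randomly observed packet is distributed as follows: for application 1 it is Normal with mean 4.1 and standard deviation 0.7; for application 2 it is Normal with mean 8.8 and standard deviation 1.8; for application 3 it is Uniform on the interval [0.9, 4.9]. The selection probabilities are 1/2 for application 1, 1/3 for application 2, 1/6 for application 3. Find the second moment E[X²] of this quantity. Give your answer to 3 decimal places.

For each component E[X²] = Var + (mean)², giving 1: 17.3; 2: 80.68; 3: 9.74333.
Overall E[X²] = 0.5·17.3 + 0.333333·80.68 + 0.166667·9.74333 = 37.1672.

37.167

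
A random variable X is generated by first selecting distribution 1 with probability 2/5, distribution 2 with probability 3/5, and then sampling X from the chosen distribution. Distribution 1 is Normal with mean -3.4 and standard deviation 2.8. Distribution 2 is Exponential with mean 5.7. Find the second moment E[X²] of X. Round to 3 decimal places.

For each component E[X²] = Var + (mean)², giving 1: 19.4; 2: 64.98.
Overall E[X²] = 0.4·19.4 + 0.6·64.98 = 46.748.

46.748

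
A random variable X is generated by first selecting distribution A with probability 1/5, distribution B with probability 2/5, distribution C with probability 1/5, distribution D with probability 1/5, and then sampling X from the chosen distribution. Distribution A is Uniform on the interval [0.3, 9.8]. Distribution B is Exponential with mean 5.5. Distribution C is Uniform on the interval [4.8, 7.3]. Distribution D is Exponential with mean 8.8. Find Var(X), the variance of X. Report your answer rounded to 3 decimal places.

31.013

Per component, A: μ=5.05, E[X²]=33.0233; B: μ=5.5, E[X²]=60.5; C: μ=6.05, E[X²]=37.1233; D: μ=8.8, E[X²]=154.88.
E[X] = 0.2·5.05 + 0.4·5.5 + 0.2·6.05 + 0.2·8.8 = 6.18.
E[X²] = 0.2·33.0233 + 0.4·60.5 + 0.2·37.1233 + 0.2·154.88 = 69.2053.
Var(X) = E[X²] − (E[X])² = 69.2053 − 38.1924 = 31.0129.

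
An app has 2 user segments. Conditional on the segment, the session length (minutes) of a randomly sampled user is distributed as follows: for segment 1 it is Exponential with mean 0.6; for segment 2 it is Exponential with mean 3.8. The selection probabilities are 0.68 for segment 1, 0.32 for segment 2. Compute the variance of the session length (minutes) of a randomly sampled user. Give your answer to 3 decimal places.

7.094

Per component, 1: μ=0.6, E[X²]=0.72; 2: μ=3.8, E[X²]=28.88.
E[X] = 0.68·0.6 + 0.32·3.8 = 1.624.
E[X²] = 0.68·0.72 + 0.32·28.88 = 9.7312.
Var(X) = E[X²] − (E[X])² = 9.7312 − 2.63738 = 7.09382.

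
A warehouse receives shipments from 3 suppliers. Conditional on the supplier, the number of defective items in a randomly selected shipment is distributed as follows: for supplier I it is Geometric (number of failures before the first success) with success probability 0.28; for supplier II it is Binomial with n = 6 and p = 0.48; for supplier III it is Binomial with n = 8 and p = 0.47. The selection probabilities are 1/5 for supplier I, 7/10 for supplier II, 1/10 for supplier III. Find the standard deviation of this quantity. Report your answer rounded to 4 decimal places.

Per component, I: μ=2.57143, E[X²]=15.7959; II: μ=2.88, E[X²]=9.792; III: μ=3.76, E[X²]=16.1304.
E[X] = 0.2·2.57143 + 0.7·2.88 + 0.1·3.76 = 2.90629.
E[X²] = 0.2·15.7959 + 0.7·9.792 + 0.1·16.1304 = 11.6266.
Var(X) = E[X²] − (E[X])² = 11.6266 − 8.4465 = 3.18013.
SD(X) = √3.18013 = 1.78329.

1.7833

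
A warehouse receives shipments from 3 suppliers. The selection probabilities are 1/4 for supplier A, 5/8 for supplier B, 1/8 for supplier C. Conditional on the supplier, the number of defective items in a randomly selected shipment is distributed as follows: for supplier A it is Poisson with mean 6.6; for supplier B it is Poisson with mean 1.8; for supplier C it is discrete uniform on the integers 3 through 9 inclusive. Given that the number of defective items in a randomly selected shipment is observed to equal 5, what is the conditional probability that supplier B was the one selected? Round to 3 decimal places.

0.234

Likelihoods P(X=5 | ·): A: 0.141969; B: 0.0260286; C: 0.142857.
Posterior ∝ prior × likelihood. Numerator for B: 0.625·0.0260286 = 0.0162679.
Normalizing constant: 0.25·0.141969 + 0.625·0.0260286 + 0.125·0.142857 = 0.0696174.
P(B | observation) = 0.0162679 / 0.0696174 = 0.233676.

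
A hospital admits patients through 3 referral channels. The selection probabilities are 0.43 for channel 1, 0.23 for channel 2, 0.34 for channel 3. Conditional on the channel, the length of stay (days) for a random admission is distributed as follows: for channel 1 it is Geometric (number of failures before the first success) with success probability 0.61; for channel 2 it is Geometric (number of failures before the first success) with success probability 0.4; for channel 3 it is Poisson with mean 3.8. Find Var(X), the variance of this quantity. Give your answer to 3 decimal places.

4.553

Per component, 1: μ=0.639344, E[X²]=1.45687; 2: μ=1.5, E[X²]=6; 3: μ=3.8, E[X²]=18.24.
E[X] = 0.43·0.639344 + 0.23·1.5 + 0.34·3.8 = 1.91192.
E[X²] = 0.43·1.45687 + 0.23·6 + 0.34·18.24 = 8.20805.
Var(X) = E[X²] − (E[X])² = 8.20805 − 3.65543 = 4.55262.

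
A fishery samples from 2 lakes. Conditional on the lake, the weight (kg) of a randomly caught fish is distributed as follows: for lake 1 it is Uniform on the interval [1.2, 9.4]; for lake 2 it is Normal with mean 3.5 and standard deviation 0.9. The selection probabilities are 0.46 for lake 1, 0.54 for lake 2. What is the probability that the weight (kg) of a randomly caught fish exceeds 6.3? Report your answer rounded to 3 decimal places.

0.174

Conditional on each lake, P(X > 6.3): 1: 0.378049; 2: 0.000931924.
By total probability, P(X > 6.3) = 0.46·0.378049 + 0.54·0.000931924 = 0.174406.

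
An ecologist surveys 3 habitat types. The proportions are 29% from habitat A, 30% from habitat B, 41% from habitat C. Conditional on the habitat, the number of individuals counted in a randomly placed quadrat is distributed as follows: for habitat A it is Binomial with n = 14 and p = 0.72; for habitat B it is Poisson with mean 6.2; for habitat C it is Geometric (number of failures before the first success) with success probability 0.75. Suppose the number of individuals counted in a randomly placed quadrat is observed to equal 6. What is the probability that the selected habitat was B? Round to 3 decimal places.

Likelihoods P(X=6 | ·): A: 0.0158057; B: 0.1601; C: 0.000183105.
Posterior ∝ prior × likelihood. Numerator for B: 0.3·0.1601 = 0.0480301.
Normalizing constant: 0.29·0.0158057 + 0.3·0.1601 + 0.41·0.000183105 = 0.0526888.
P(B | observation) = 0.0480301 / 0.0526888 = 0.91158.

0.912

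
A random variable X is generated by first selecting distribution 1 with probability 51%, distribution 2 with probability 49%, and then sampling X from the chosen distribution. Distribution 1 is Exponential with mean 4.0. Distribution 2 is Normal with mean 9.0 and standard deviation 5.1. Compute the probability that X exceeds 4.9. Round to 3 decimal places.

Conditional on each component, P(X > 4.9): 1: 0.293758; 2: 0.789279.
By total probability, P(X > 4.9) = 0.51·0.293758 + 0.49·0.789279 = 0.536563.

0.537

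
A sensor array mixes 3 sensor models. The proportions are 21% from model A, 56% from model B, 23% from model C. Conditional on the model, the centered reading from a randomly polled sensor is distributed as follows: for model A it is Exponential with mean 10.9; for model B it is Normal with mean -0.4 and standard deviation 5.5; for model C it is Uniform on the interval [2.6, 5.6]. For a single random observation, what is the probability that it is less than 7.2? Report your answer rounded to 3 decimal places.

Conditional on each model, P(X < 7.2): A: 0.483433; B: 0.916486; C: 1.
By total probability, P(X < 7.2) = 0.21·0.483433 + 0.56·0.916486 + 0.23·1 = 0.844753.

0.845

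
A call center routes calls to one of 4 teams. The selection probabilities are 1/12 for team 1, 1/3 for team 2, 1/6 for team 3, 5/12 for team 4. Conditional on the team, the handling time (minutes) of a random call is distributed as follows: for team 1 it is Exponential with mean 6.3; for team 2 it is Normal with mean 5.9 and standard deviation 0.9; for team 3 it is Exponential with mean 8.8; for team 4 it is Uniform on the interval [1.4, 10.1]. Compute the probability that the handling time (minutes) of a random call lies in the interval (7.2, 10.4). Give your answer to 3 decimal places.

0.197

Conditional on each team, P(7.2 < X < 10.4): 1: 0.127009; 2: 0.0743067; 3: 0.134513; 4: 0.333333.
By total probability, P(7.2 < X < 10.4) = 0.0833333·0.127009 + 0.333333·0.0743067 + 0.166667·0.134513 + 0.416667·0.333333 = 0.196661.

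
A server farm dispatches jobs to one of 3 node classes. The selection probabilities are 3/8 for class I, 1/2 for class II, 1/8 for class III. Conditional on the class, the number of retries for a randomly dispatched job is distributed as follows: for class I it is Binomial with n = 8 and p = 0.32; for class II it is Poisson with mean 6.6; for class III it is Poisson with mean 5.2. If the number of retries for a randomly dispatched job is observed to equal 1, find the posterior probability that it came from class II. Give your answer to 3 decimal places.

0.062

Likelihoods P(X=1 | ·): I: 0.172109; II: 0.00897843; III: 0.0286861.
Posterior ∝ prior × likelihood. Numerator for II: 0.5·0.00897843 = 0.00448921.
Normalizing constant: 0.375·0.172109 + 0.5·0.00897843 + 0.125·0.0286861 = 0.0726157.
P(II | observation) = 0.00448921 / 0.0726157 = 0.0618216.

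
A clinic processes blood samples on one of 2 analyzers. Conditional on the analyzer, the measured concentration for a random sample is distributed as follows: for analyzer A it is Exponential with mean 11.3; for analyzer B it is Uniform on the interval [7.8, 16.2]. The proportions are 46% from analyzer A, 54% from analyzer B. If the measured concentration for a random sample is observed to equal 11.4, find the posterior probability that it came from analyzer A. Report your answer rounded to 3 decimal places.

0.188

Likelihoods f(11.4 | ·): A: 0.0322689; B: 0.119048.
Posterior ∝ prior × likelihood. Numerator for A: 0.46·0.0322689 = 0.0148437.
Normalizing constant: 0.46·0.0322689 + 0.54·0.119048 = 0.0791294.
P(A | observation) = 0.0148437 / 0.0791294 = 0.187587.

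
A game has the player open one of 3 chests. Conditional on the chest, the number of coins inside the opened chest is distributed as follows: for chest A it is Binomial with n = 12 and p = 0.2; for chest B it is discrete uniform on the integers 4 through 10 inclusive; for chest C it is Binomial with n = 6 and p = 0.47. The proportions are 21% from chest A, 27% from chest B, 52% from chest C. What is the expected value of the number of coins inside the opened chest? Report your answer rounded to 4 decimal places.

Component means — A: 2.4; B: 7; C: 2.82.
E[X] = 0.21·2.4 + 0.27·7 + 0.52·2.82 = 3.8604.

3.8604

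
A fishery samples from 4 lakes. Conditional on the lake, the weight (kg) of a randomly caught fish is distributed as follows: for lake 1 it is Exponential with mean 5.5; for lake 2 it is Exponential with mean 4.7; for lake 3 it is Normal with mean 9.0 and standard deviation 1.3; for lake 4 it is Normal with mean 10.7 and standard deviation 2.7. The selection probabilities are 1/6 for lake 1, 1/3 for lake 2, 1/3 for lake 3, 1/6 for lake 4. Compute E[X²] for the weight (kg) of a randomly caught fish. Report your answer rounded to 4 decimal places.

For each component E[X²] = Var + (mean)², giving 1: 60.5; 2: 44.18; 3: 82.69; 4: 121.78.
Overall E[X²] = 0.166667·60.5 + 0.333333·44.18 + 0.333333·82.69 + 0.166667·121.78 = 72.67.

72.6700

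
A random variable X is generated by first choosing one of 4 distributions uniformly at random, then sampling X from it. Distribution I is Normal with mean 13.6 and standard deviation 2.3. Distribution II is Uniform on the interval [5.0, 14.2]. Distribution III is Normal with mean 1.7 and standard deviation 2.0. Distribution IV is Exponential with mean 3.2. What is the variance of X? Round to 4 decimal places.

29.8577

Per component, I: μ=13.6, E[X²]=190.25; II: μ=9.6, E[X²]=99.2133; III: μ=1.7, E[X²]=6.89; IV: μ=3.2, E[X²]=20.48.
E[X] = 0.25·13.6 + 0.25·9.6 + 0.25·1.7 + 0.25·3.2 = 7.025.
E[X²] = 0.25·190.25 + 0.25·99.2133 + 0.25·6.89 + 0.25·20.48 = 79.2083.
Var(X) = E[X²] − (E[X])² = 79.2083 − 49.3506 = 29.8577.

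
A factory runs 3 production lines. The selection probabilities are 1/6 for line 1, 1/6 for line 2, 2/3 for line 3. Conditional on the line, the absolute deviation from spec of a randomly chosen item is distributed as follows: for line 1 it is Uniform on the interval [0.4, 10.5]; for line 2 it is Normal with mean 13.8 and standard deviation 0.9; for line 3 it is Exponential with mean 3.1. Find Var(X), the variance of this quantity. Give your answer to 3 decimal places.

23.230

Per component, 1: μ=5.45, E[X²]=38.2033; 2: μ=13.8, E[X²]=191.25; 3: μ=3.1, E[X²]=19.22.
E[X] = 0.166667·5.45 + 0.166667·13.8 + 0.666667·3.1 = 5.275.
E[X²] = 0.166667·38.2033 + 0.166667·191.25 + 0.666667·19.22 = 51.0556.
Var(X) = E[X²] − (E[X])² = 51.0556 − 27.8256 = 23.2299.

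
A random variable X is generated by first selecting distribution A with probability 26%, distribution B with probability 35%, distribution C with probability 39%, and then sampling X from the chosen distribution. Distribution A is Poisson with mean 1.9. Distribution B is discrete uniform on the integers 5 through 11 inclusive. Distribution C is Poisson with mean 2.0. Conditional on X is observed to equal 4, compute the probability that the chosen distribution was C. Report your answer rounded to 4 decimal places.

Likelihoods P(X=4 | ·): A: 0.0812164; B: 0; C: 0.0902235.
Posterior ∝ prior × likelihood. Numerator for C: 0.39·0.0902235 = 0.0351872.
Normalizing constant: 0.26·0.0812164 + 0.35·0 + 0.39·0.0902235 = 0.0563034.
P(C | observation) = 0.0351872 / 0.0563034 = 0.624956.

0.6250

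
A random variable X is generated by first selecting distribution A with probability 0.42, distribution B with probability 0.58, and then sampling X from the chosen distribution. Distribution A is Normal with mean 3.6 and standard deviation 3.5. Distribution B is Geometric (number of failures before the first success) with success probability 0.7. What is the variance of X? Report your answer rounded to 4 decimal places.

Per component, A: μ=3.6, E[X²]=25.21; B: μ=0.428571, E[X²]=0.795918.
E[X] = 0.42·3.6 + 0.58·0.428571 = 1.76057.
E[X²] = 0.42·25.21 + 0.58·0.795918 = 11.0498.
Var(X) = E[X²] − (E[X])² = 11.0498 − 3.09961 = 7.95022.

7.9502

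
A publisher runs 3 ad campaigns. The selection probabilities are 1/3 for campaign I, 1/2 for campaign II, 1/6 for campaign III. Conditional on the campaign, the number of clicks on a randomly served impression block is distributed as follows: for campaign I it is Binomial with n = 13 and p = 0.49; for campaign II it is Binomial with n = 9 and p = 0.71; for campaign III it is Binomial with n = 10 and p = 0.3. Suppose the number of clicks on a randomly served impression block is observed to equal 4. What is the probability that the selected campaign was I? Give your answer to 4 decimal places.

0.3264

Likelihoods P(X=4 | ·): I: 0.0962104; II: 0.0656741; III: 0.200121.
Posterior ∝ prior × likelihood. Numerator for I: 0.333333·0.0962104 = 0.0320701.
Normalizing constant: 0.333333·0.0962104 + 0.5·0.0656741 + 0.166667·0.200121 = 0.0982607.
P(I | observation) = 0.0320701 / 0.0982607 = 0.326378.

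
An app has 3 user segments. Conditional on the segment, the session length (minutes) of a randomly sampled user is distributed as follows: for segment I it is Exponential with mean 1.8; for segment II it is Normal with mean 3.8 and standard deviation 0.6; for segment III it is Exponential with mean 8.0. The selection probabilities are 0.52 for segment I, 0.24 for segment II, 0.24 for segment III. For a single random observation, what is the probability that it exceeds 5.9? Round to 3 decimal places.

0.134

Conditional on each segment, P(X > 5.9): I: 0.037712; II: 0.000232629; III: 0.478308.
By total probability, P(X > 5.9) = 0.52·0.037712 + 0.24·0.000232629 + 0.24·0.478308 = 0.13446.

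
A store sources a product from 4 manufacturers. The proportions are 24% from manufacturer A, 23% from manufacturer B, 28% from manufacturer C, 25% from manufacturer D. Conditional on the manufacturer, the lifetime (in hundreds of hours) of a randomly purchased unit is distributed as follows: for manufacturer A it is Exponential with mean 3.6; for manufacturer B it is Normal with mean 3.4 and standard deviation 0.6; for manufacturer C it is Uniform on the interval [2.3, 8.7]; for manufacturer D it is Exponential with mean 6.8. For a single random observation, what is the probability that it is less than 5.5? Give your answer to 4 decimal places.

Conditional on each manufacturer, P(X < 5.5): A: 0.782983; B: 0.999767; C: 0.5; D: 0.554618.
By total probability, P(X < 5.5) = 0.24·0.782983 + 0.23·0.999767 + 0.28·0.5 + 0.25·0.554618 = 0.696517.

0.6965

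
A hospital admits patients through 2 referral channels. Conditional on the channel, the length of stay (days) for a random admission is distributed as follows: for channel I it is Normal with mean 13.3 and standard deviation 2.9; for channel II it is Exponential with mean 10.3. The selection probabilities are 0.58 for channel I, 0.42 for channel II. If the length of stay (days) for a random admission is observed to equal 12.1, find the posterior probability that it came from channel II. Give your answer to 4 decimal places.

0.1467

Likelihoods f(12.1 | ·): I: 0.126279; II: 0.0299897.
Posterior ∝ prior × likelihood. Numerator for II: 0.42·0.0299897 = 0.0125957.
Normalizing constant: 0.58·0.126279 + 0.42·0.0299897 = 0.0858375.
P(II | observation) = 0.0125957 / 0.0858375 = 0.146739.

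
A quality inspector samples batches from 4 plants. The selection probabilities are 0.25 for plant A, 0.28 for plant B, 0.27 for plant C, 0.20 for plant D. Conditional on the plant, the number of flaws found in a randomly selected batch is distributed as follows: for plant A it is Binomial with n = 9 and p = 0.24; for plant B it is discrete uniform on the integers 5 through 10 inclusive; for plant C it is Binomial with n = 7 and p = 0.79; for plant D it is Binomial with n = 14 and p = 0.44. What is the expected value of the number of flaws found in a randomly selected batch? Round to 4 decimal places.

Component means — A: 2.16; B: 7.5; C: 5.53; D: 6.16.
E[X] = 0.25·2.16 + 0.28·7.5 + 0.27·5.53 + 0.2·6.16 = 5.3651.

5.3651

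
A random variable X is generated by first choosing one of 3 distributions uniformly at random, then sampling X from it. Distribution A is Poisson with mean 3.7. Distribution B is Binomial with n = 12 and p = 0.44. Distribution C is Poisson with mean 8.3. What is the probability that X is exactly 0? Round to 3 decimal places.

0.009

Conditional on each component, P(X = 0): A: 0.0247235; B: 0.000951166; C: 0.000248517.
By total probability, P(X = 0) = 0.333333·0.0247235 + 0.333333·0.000951166 + 0.333333·0.000248517 = 0.00864107.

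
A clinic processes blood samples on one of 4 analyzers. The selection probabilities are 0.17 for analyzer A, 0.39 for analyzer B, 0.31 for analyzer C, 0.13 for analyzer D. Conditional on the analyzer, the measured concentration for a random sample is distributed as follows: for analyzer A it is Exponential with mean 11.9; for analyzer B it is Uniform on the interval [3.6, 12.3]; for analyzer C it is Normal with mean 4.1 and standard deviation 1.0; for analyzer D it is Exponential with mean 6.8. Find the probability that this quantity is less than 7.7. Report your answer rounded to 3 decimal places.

0.663

Conditional on each analyzer, P(X < 7.7): A: 0.476417; B: 0.471264; C: 0.999841; D: 0.677726.
By total probability, P(X < 7.7) = 0.17·0.476417 + 0.39·0.471264 + 0.31·0.999841 + 0.13·0.677726 = 0.662839.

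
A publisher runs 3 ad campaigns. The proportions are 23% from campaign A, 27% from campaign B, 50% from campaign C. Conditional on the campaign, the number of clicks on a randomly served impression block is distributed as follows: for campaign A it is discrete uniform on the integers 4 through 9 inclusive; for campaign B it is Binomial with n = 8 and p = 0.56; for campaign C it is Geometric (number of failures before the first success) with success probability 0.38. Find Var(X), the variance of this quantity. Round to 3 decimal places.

Per component, A: μ=6.5, E[X²]=45.1667; B: μ=4.48, E[X²]=22.0416; C: μ=1.63158, E[X²]=6.95568.
E[X] = 0.23·6.5 + 0.27·4.48 + 0.5·1.63158 = 3.52039.
E[X²] = 0.23·45.1667 + 0.27·22.0416 + 0.5·6.95568 = 19.8174.
Var(X) = E[X²] − (E[X])² = 19.8174 − 12.3931 = 7.42426.

7.424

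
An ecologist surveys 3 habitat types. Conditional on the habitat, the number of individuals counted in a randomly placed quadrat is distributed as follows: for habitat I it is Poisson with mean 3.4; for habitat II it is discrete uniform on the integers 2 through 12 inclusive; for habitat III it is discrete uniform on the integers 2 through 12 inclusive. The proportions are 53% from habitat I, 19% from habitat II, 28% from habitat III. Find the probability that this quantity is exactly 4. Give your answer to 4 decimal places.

0.1412

Conditional on each habitat, P(X = 4): I: 0.185825; II: 0.0909091; III: 0.0909091.
By total probability, P(X = 4) = 0.53·0.185825 + 0.19·0.0909091 + 0.28·0.0909091 = 0.141214.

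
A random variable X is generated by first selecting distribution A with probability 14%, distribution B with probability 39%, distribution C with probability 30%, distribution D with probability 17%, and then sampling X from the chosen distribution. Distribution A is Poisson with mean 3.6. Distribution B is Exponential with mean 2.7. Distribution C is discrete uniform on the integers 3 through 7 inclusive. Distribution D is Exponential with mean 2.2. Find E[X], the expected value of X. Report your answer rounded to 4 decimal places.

3.4310

Component means — A: 3.6; B: 2.7; C: 5; D: 2.2.
E[X] = 0.14·3.6 + 0.39·2.7 + 0.3·5 + 0.17·2.2 = 3.431.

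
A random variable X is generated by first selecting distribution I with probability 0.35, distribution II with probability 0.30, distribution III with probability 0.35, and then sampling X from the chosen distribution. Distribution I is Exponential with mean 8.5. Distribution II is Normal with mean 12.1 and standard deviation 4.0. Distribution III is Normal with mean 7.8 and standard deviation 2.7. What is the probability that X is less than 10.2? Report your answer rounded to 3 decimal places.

0.624

Conditional on each component, P(X < 10.2): I: 0.698806; II: 0.317393; III: 0.812969.
By total probability, P(X < 10.2) = 0.35·0.698806 + 0.3·0.317393 + 0.35·0.812969 = 0.624339.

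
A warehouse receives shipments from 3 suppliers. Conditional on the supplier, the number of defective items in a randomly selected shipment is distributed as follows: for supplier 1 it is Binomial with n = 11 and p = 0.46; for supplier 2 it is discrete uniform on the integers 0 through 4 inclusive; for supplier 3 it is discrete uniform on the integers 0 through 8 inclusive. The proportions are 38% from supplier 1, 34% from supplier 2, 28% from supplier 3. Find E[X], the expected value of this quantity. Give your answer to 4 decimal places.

3.7228

Component means — 1: 5.06; 2: 2; 3: 4.
E[X] = 0.38·5.06 + 0.34·2 + 0.28·4 = 3.7228.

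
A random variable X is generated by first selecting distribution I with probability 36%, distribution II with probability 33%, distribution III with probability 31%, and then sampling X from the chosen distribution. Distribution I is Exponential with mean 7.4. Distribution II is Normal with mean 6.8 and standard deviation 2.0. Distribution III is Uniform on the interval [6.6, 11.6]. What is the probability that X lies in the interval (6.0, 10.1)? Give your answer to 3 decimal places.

0.485

Conditional on each component, P(6.0 < X < 10.1): I: 0.189082; II: 0.60595; III: 0.7.
By total probability, P(6.0 < X < 10.1) = 0.36·0.189082 + 0.33·0.60595 + 0.31·0.7 = 0.485033.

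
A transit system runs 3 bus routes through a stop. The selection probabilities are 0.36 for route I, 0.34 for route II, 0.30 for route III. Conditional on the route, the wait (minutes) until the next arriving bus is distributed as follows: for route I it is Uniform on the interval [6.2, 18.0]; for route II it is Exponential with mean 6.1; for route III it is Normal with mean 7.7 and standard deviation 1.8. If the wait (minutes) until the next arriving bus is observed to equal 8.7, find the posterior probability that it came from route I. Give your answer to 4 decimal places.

0.3024

Likelihoods f(8.7 | ·): I: 0.0847458; II: 0.0393792; III: 0.18994.
Posterior ∝ prior × likelihood. Numerator for I: 0.36·0.0847458 = 0.0305085.
Normalizing constant: 0.36·0.0847458 + 0.34·0.0393792 + 0.3·0.18994 = 0.100879.
P(I | observation) = 0.0305085 / 0.100879 = 0.302425.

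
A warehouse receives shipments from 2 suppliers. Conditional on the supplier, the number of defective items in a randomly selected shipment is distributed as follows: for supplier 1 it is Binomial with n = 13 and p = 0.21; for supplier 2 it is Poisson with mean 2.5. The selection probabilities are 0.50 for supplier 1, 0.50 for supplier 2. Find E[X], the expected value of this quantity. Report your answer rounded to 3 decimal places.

2.615

Component means — 1: 2.73; 2: 2.5.
E[X] = 0.5·2.73 + 0.5·2.5 = 2.615.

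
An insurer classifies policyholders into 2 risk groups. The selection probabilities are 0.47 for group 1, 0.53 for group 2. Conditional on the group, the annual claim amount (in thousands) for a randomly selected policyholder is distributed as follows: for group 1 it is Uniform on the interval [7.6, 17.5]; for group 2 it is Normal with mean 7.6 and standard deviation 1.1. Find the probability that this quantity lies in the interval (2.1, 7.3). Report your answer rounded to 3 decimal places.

0.208

Conditional on each group, P(2.1 < X < 7.3): 1: 0; 2: 0.392531.
By total probability, P(2.1 < X < 7.3) = 0.47·0 + 0.53·0.392531 = 0.208042.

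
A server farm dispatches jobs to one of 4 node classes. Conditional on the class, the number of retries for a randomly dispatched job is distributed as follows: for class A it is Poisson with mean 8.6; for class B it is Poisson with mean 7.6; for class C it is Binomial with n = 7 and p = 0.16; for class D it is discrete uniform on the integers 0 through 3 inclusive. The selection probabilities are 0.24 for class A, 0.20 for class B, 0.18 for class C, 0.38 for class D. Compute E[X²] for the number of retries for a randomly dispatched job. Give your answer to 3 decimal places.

34.612

For each component E[X²] = Var + (mean)², giving A: 82.56; B: 65.36; C: 2.1952; D: 3.5.
Overall E[X²] = 0.24·82.56 + 0.2·65.36 + 0.18·2.1952 + 0.38·3.5 = 34.6115.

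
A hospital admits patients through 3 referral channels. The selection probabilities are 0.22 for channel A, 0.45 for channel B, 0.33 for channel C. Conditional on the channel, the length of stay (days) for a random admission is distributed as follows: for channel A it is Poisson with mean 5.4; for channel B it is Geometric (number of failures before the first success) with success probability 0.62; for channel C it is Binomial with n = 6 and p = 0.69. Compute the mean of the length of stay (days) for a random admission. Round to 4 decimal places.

2.8300

Component means — A: 5.4; B: 0.612903; C: 4.14.
E[X] = 0.22·5.4 + 0.45·0.612903 + 0.33·4.14 = 2.83001.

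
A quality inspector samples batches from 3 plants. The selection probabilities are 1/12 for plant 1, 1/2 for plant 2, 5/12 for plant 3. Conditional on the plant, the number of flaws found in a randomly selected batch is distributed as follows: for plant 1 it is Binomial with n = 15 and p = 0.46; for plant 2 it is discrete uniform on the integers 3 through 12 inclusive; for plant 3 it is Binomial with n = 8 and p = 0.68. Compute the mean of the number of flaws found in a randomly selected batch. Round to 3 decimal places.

Component means — 1: 6.9; 2: 7.5; 3: 5.44.
E[X] = 0.0833333·6.9 + 0.5·7.5 + 0.416667·5.44 = 6.59167.

6.592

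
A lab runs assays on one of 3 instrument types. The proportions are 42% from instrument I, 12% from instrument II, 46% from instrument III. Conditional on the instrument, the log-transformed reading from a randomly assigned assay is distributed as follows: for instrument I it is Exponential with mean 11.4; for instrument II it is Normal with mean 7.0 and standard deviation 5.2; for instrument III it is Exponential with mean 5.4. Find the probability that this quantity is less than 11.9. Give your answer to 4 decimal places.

0.7806

Conditional on each instrument, P(X < 11.9): I: 0.647907; II: 0.826982; III: 0.889606.
By total probability, P(X < 11.9) = 0.42·0.647907 + 0.12·0.826982 + 0.46·0.889606 = 0.780578.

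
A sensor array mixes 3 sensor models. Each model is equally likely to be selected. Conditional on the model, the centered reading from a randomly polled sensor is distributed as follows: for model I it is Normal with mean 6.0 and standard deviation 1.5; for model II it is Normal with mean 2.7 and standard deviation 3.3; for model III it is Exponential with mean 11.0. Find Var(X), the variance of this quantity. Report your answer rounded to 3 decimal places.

56.356

Per component, I: μ=6, E[X²]=38.25; II: μ=2.7, E[X²]=18.18; III: μ=11, E[X²]=242.
E[X] = 0.333333·6 + 0.333333·2.7 + 0.333333·11 = 6.56667.
E[X²] = 0.333333·38.25 + 0.333333·18.18 + 0.333333·242 = 99.4767.
Var(X) = E[X²] − (E[X])² = 99.4767 − 43.1211 = 56.3556.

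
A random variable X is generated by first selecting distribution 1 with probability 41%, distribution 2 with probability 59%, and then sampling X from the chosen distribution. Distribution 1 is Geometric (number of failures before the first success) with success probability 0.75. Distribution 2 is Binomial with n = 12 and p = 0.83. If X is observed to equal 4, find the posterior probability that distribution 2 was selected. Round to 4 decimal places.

0.0745

Likelihoods P(X=4 | ·): 1: 0.00292969; 2: 0.000163874.
Posterior ∝ prior × likelihood. Numerator for 2: 0.59·0.000163874 = 9.66854e-05.
Normalizing constant: 0.41·0.00292969 + 0.59·0.000163874 = 0.00129786.
P(2 | observation) = 9.66854e-05 / 0.00129786 = 0.0744962.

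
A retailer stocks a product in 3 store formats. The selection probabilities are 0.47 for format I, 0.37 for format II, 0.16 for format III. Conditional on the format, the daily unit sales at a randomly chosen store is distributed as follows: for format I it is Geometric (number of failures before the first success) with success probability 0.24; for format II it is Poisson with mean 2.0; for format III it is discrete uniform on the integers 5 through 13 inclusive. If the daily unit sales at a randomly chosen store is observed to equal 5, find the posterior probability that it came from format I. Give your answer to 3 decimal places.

0.479

Likelihoods P(X=5 | ·): I: 0.0608526; II: 0.0360894; III: 0.111111.
Posterior ∝ prior × likelihood. Numerator for I: 0.47·0.0608526 = 0.0286007.
Normalizing constant: 0.47·0.0608526 + 0.37·0.0360894 + 0.16·0.111111 = 0.0597316.
P(I | observation) = 0.0286007 / 0.0597316 = 0.478821.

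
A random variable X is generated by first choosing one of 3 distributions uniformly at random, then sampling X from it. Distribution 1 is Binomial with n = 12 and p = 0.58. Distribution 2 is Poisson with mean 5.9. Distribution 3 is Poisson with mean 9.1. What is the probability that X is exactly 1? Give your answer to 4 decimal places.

Conditional on each component, P(X = 1): 1: 0.000499288; 2: 0.0161627; 3: 0.00101616.
By total probability, P(X = 1) = 0.333333·0.000499288 + 0.333333·0.0161627 + 0.333333·0.00101616 = 0.00589272.

0.0059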